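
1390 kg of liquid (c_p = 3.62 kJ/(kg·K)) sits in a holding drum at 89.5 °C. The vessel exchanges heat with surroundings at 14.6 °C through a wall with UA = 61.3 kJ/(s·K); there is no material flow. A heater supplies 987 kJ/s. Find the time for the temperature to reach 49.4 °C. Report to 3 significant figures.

M c_p dT/dt = −UA(T − T_amb) + Q̇.
τ = M c_p/UA = 82.085 s; T_ss = T_amb + Q̇/UA = 14.6 + 987/61.3 = 30.701 °C.
T(t) = T_ss + (T₀ − T_ss)e^(−t/τ); set T = 49.4:
t = −τ ln[(T − T_ss)/(T₀ − T_ss)] = −82.085 · ln(0.31801) = 94.041 s.

94.0 s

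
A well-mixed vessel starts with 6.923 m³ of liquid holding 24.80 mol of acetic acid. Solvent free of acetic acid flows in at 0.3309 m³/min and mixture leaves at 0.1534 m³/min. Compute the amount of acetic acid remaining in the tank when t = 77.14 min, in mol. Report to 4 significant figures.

Let m(t) be the amount of acetic acid. Volume: V(t) = V₀ + (Q_in − Q_out) t = 6.923 + 0.177500 t; V(77.14) = 20.6153 m³.
Solute balance: dm/dt = 0 − Q_out C = −Q_out m/V(t).
dm/m = −Q_out dt/(V₀ + 0.177500 t); integrating gives ln(m/m₀) = −(Q_out/(Q_in−Q_out)) ln(V/V₀).
m = m₀ (V₀/V)^(Q_out/(Q_in−Q_out)) = 24.80 × (6.923/20.6153)^(0.864225) = 9.65825 mol.

9.658 mol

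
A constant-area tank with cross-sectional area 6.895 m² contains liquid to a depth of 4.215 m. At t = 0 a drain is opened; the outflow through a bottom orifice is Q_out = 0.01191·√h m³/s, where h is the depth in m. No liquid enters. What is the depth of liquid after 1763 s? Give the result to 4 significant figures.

Accumulation of liquid (constant cross-section A): A dh/dt = −0.01191 √h.
This is separable: 2 d(√h)/dt = −0.01191/A, so √h = √h₀ − (0.01191/(2A)) t.
√h = √4.215 − 0.01191·1763/(2·6.895) = 2.05305 − 1.52265 = 0.530397.
h = 0.530397² = 0.281322 m.

0.2813 m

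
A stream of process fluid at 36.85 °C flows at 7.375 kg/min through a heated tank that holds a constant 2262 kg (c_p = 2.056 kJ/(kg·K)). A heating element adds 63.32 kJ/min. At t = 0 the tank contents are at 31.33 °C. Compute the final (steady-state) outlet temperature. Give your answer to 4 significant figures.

41.03 °C

M c_p dT/dt = ṁ c_p (T_in − T) + Q̇.
At steady state dT/dt = 0 ⇒ T_ss = T_in + Q̇/(ṁ c_p) = 36.85 + 63.32/(7.375·2.056) = 41.0260 °C.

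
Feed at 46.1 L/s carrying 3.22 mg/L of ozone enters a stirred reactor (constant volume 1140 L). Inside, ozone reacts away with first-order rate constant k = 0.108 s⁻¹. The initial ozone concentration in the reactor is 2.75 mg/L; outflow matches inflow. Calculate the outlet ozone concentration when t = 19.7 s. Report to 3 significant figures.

0.978 mg/L

V dC/dt = Q(C_in − C) − k V C.
dC/dt = (Q/V) C_in − (Q/V + k) C; effective rate a = Q/V + k = 0.040439 + 0.108 = 0.14844 s⁻¹.
C_ss = Q C_in/(Q + kV) = 0.87721 mg/L; C(t) = C_ss + (C₀ − C_ss) e^(−a t).
C(19.7) = 0.87721 + (1.8728)·e^(−0.14844·19.7) = 0.87721 + (1.8728)·0.053705 = 0.97779 mg/L.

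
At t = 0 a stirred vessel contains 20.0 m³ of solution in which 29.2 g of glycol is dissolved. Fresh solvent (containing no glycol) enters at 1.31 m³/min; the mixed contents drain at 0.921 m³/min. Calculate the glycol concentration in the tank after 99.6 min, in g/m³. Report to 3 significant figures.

Let m(t) be the amount of glycol. Volume: V(t) = V₀ + (Q_in − Q_out) t = 20.0 + 0.38900 t; V(99.6) = 58.744 m³.
Solute balance: dm/dt = 0 − Q_out C = −Q_out m/V(t).
Separate: dm/m = −Q_out dt/V(t) ⇒ ln(m/m₀) = −(Q_out/(Q_in−Q_out)) ln(V/V₀).
m = m₀ (V₀/V)^(Q_out/(Q_in−Q_out)) = 29.2 × (20.0/58.744)^(2.3676) = 2.2777 g.
C = m/V = 2.2777/58.744 = 0.038773 g/m³.

0.0388 g/m³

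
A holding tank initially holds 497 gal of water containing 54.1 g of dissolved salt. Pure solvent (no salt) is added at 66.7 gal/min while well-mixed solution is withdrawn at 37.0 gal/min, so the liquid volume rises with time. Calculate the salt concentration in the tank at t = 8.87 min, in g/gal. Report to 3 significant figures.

Total volume: dV/dt = Q_in − Q_out = 29.700 gal/min, so V(t) = 497 + 29.700 t and V(8.87) = 760.44 gal.
No salt enters, so dm/dt = −Q_out · (m/V).
Separate: dm/m = −Q_out dt/V(t) ⇒ ln(m/m₀) = −(Q_out/(Q_in−Q_out)) ln(V/V₀).
m = m₀ (V₀/V)^(Q_out/(Q_in−Q_out)) = 54.1 × (497/760.44)^(1.2458) = 31.849 g.
C = m/V = 31.849/760.44 = 0.041882 g/gal.

0.0419 g/gal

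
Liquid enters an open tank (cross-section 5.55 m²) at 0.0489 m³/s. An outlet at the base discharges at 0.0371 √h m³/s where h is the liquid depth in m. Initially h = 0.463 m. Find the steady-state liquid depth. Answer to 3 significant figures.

1.74 m

Level balance: A dh/dt = 0.0489 − 0.0371 √h. Setting dh/dt = 0:
Q_in = 0.0371 √h_ss ⇒ √h_ss = 0.0489/0.0371 = 1.3181.
h_ss = 1.3181² = 1.7373 m. (Since h₀ = 0.463 m < h_ss, the level will rise toward this value.)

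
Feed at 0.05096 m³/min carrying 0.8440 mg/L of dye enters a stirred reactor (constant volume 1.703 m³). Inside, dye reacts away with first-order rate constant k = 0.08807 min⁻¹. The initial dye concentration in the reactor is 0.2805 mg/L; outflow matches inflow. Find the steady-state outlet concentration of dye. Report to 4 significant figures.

0.2140 mg/L

Species balance: V dC/dt = Q C_in − Q C − k V C.
At steady state: 0 = Q C_in − (Q + kV) C_ss, so C_ss = Q C_in/(Q + kV).
C_ss = 0.05096·0.8440/(0.05096 + 0.08807·1.703) = 0.0430102/0.200943 = 0.214042 mg/L.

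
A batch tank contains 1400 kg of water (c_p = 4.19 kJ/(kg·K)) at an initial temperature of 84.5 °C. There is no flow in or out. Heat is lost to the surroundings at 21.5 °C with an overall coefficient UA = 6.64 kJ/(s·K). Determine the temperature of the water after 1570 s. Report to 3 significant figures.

32.2 °C

First-law balance (no shaft work): M c_p dT/dt = −UA(T − T_amb).
dT/dt = (T_ss − T)/τ with T_ss = T_amb = 21.500 °C, τ = M c_p/UA = 1400·4.19/6.64 = 883.43 s.
This is linear first-order; T(t) = T_ss + (T₀ − T_ss) e^(−t/τ).
T(1570) = 21.500 + (63.000)·0.16912 = 32.154 °C.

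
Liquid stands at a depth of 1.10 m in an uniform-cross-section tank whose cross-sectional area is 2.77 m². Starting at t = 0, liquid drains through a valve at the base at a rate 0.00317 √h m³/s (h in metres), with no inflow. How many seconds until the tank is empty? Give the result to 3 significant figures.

Mass balance (ρ constant): A dh/dt = −0.00317 √h.
∫ h^(−1/2) dh = −(0.00317/A) ∫ dt, giving 2√h = 2√h₀ − (0.00317/A) t.
Tank is empty when √h = 0: t_empty = 2A√h₀/0.00317.
t_empty = 2·2.77·√1.10/0.00317 = 5.5400·1.0488/0.00317 = 1832.9 s.

1830 s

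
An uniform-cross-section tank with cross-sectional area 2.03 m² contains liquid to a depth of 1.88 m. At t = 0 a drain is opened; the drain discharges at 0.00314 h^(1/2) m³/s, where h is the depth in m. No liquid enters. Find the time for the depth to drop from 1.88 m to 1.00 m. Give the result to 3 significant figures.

480 s

Mass balance (ρ constant): A dh/dt = −0.00314 √h.
Separate and integrate: 2(√h − √h₀) = −(0.00314/A) t.
t = 2A(√h₀ − √h)/0.00314 = 2·2.03·(√1.88 − √1.00)/0.00314
  = 4.0600 × (1.3711 − 1.0000) / 0.00314 = 479.87 s.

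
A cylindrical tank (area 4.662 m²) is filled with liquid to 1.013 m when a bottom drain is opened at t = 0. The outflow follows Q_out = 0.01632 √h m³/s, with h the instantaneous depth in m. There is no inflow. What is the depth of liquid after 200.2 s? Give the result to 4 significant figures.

0.4304 m

Mass balance (ρ constant): A dh/dt = −0.01632 √h.
Separate and integrate: 2(√h − √h₀) = −(0.01632/A) t.
√h = √1.013 − 0.01632·200.2/(2·4.662) = 1.00648 − 0.350414 = 0.656065.
h = 0.656065² = 0.430421 m.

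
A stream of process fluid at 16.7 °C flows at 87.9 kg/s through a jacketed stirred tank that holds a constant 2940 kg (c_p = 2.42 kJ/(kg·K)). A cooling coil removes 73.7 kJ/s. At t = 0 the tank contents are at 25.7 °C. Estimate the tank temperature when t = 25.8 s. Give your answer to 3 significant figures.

20.7 °C

Unsteady energy balance on the tank contents: M c_p dT/dt = ṁ c_p (T_in − T) − 73.7.
Rearrange: dT/dt = (T_ss − T)/τ with τ = M/ṁ = 33.447 s and T_ss = T_in − Q̇/(ṁ c_p) = 16.354 °C.
Solution: T(t) = T_ss + (T₀ − T_ss) e^(−t/τ).
T(25.8) = 16.354 + (9.3465)·e^(−25.8/33.447) = 16.354 + (9.3465)·0.46238 = 20.675 °C.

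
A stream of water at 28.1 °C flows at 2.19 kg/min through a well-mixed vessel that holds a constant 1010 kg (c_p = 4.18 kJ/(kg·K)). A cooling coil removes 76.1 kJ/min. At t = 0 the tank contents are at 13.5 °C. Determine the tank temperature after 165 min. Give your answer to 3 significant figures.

15.4 °C

M c_p dT/dt = ṁ c_p (T_in − T) − Q̇.
Rearrange: dT/dt = (T_ss − T)/τ with τ = M/ṁ = 461.19 min and T_ss = T_in − Q̇/(ṁ c_p) = 19.787 °C.
Integrating: T(t) = T_ss + (T₀ − T_ss) e^(−t/τ).
T(165) = 19.787 + (-6.2869)·e^(−165/461.19) = 19.787 + (-6.2869)·0.69923 = 15.391 °C.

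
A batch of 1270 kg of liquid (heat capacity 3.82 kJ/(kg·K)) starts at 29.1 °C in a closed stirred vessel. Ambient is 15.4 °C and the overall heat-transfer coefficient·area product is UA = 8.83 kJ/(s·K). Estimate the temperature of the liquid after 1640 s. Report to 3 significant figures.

Lumped-capacitance energy balance: M c_p dT/dt = UA(T_amb − T).
dT/dt = (T_ss − T)/τ with T_ss = T_amb = 15.400 °C, τ = M c_p/UA = 1270·3.82/8.83 = 549.42 s.
Integrating: T(t) = T_ss + (T₀ − T_ss) e^(−t/τ).
T(1640) = 15.400 + (13.700)·0.050542 = 16.092 °C.

16.1 °C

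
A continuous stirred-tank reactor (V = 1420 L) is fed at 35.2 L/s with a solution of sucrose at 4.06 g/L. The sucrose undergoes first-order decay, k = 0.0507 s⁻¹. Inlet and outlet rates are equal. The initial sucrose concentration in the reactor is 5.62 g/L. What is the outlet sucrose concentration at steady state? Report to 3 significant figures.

1.33 g/L

V dC/dt = Q(C_in − C) − k V C.
Steady state (dC/dt = 0): C_ss = Q C_in/(Q + kV) = C_in/(1 + kV/Q).
C_ss = 35.2·4.06/(35.2 + 0.0507·1420) = 142.91/107.19 = 1.3332 g/L.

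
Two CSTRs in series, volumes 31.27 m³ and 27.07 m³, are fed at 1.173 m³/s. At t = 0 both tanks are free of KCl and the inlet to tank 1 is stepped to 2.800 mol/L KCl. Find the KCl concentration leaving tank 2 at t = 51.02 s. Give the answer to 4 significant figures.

Species balance on tank i: dCᵢ/dt = (Cᵢ₋₁ − Cᵢ)/τᵢ with τᵢ = Vᵢ/Q.
τ₁ = 31.27/1.173 = 26.6581 s; τ₂ = 27.07/1.173 = 23.0776 s.
Solving the cascade with C₁(0)=C₂(0)=0 gives C₂(t) = C_in[1 − (τ₁ e^(−t/τ₁) − τ₂ e^(−t/τ₂))/(τ₁ − τ₂)].
At t = 51.02: e^(−t/τ₁) = 0.147510, e^(−t/τ₂) = 0.109613.
C₂ = 2.800·[1 − (26.6581·0.147510 − 23.0776·0.109613)/(3.58056)] = 2.800·0.608234 = 1.70306 mol/L.

1.703 mol/L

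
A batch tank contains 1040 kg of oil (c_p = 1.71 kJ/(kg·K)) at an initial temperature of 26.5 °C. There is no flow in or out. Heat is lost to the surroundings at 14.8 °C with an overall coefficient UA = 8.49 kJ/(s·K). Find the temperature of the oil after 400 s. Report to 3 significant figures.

16.5 °C

Unsteady energy balance on the tank contents: M c_p dT/dt = −UA(T − T_amb).
dT/dt = (T_ss − T)/τ with T_ss = T_amb = 14.800 °C, τ = M c_p/UA = 1040·1.71/8.49 = 209.47 s.
Solution: T(t) = T_ss + (T₀ − T_ss) e^(−t/τ).
T(400) = 14.800 + (11.700)·0.14814 = 16.533 °C.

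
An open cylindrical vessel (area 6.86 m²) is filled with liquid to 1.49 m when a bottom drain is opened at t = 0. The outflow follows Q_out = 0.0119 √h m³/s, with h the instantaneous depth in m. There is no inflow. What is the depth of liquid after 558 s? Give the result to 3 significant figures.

0.543 m

A dh/dt = −Q_out = −0.0119 √h.
Separate and integrate: 2(√h − √h₀) = −(0.0119/A) t.
√h = √1.49 − 0.0119·558/(2·6.86) = 1.2207 − 0.48398 = 0.73668.
h = 0.73668² = 0.54269 m.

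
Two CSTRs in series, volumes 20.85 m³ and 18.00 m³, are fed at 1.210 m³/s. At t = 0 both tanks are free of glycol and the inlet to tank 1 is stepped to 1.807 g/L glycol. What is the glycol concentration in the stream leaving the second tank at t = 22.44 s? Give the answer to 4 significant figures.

0.7374 g/L

Time constants: τᵢ = Vᵢ/Q for each well-mixed tank.
τ₁ = 20.85/1.210 = 17.2314 s; τ₂ = 18.00/1.210 = 14.8760 s.
Tank 1: C₁ = C_in(1 − e^(−t/τ₁)). Tank 2 (τ₁ ≠ τ₂): C₂ = C_in[1 − (τ₁ e^(−t/τ₁) − τ₂ e^(−t/τ₂))/(τ₁ − τ₂)].
At t = 22.44: e^(−t/τ₁) = 0.271913, e^(−t/τ₂) = 0.221249.
C₂ = 1.807·[1 − (17.2314·0.271913 − 14.8760·0.221249)/(2.35537)] = 1.807·0.408104 = 0.737444 g/L.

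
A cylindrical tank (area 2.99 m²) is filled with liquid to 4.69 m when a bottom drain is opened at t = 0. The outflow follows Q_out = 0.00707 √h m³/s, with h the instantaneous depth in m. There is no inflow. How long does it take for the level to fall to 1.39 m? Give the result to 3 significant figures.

Mass balance (ρ constant): A dh/dt = −0.00707 √h.
This is separable: 2 d(√h)/dt = −0.00707/A, so √h = √h₀ − (0.00707/(2A)) t.
t = 2A(√h₀ − √h)/0.00707 = 2·2.99·(√4.69 − √1.39)/0.00707
  = 5.9800 × (2.1656 − 1.1790) / 0.00707 = 834.54 s.

835 s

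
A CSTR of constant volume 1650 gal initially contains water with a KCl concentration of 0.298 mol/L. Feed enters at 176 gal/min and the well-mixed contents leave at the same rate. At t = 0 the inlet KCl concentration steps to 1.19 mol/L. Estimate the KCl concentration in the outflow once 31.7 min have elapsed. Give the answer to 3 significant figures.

Mass balance on the solute (V constant): V dC/dt = Q(C_in − C).
Time constant τ = V/Q = 1650/176 = 9.3750 min.
Integrating: C(t) = C_in + (C₀ − C_in) e^(−t/τ).
C(31.7) = 1.19 + (0.298 − 1.19)·e^(−31.7/9.3750) = 1.19 + (-0.89200)·0.034002 = 1.1597 mol/L.

1.16 mol/L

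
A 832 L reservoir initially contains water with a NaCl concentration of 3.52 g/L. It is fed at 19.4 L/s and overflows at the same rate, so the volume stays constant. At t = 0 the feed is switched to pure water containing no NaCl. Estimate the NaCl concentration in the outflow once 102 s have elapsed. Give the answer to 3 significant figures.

Accumulation = in − out for the solute gives V dC/dt = Q(C_in − C).
Rewrite as dC/dt + C/τ = C_in/τ, τ = V/Q = 42.887 s.
Solution: C(t) = C_in + (C₀ − C_in) e^(−t/τ).
C(102) = 0 + (3.52 − 0)·e^(−102/42.887) = 0 + (3.5200)·0.092702 = 0.32631 g/L.

0.326 g/L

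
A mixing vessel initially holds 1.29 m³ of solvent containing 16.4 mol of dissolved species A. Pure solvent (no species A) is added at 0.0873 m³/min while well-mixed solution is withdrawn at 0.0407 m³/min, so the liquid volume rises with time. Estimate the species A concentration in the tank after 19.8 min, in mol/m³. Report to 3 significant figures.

Let m(t) be the amount of species A. Volume: V(t) = V₀ + (Q_in − Q_out) t = 1.29 + 0.046600 t; V(19.8) = 2.2127 m³.
Species balance (pure solvent in): dm/dt = −Q_out · m/V(t).
Separate: dm/m = −Q_out dt/V(t) ⇒ ln(m/m₀) = −(Q_out/(Q_in−Q_out)) ln(V/V₀).
m = m₀ (V₀/V)^(Q_out/(Q_in−Q_out)) = 16.4 × (1.29/2.2127)^(0.87339) = 10.237 mol.
C = m/V = 10.237/2.2127 = 4.6266 mol/m³.

4.63 mol/m³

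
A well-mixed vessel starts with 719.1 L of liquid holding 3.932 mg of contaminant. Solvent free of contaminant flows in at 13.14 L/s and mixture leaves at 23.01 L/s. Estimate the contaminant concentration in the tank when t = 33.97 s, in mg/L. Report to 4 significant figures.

Total volume: dV/dt = Q_in − Q_out = -9.87000 L/s, so V(t) = 719.1 − 9.87000 t and V(33.97) = 383.816 L.
No contaminant enters, so dm/dt = −Q_out · (m/V).
Separate: dm/m = −Q_out dt/V(t) ⇒ ln(m/m₀) = −(Q_out/(Q_in−Q_out)) ln(V/V₀).
m = m₀ (V₀/V)^(Q_out/(Q_in−Q_out)) = 3.932 × (719.1/383.816)^(-2.33131) = 0.909798 mg.
C = m/V = 0.909798/383.816 = 0.00237040 mg/L.

0.002370 mg/L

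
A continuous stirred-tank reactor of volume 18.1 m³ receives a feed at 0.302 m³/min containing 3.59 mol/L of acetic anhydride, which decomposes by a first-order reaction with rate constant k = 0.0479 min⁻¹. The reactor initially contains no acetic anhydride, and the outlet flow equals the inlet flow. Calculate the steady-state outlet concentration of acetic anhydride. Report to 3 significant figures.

Accumulation = in − out − consumed: V dC/dt = Q C_in − Q C − k V C.
At steady state: 0 = Q C_in − (Q + kV) C_ss, so C_ss = Q C_in/(Q + kV).
C_ss = 0.302·3.59/(0.302 + 0.0479·18.1) = 1.0842/1.1690 = 0.92745 mol/L.

0.927 mol/L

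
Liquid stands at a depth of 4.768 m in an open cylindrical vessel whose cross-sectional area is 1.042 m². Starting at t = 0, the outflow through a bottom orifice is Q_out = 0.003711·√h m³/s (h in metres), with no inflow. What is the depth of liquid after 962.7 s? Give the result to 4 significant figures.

Mass balance (ρ constant): A dh/dt = −0.003711 √h.
This is separable: 2 d(√h)/dt = −0.003711/A, so √h = √h₀ − (0.003711/(2A)) t.
√h = √4.768 − 0.003711·962.7/(2·1.042) = 2.18358 − 1.71429 = 0.469285.
h = 0.469285² = 0.220229 m.

0.2202 m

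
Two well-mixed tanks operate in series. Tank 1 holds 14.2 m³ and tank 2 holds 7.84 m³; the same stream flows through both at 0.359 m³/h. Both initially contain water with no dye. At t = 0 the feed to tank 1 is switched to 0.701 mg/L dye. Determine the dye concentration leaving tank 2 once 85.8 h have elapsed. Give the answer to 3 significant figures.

Each tank obeys Vᵢ dCᵢ/dt = Q(Cᵢ₋₁ − Cᵢ), so τᵢ = Vᵢ/Q.
τ₁ = 14.2/0.359 = 39.554 h; τ₂ = 7.84/0.359 = 21.838 h.
Solving the cascade with C₁(0)=C₂(0)=0 gives C₂(t) = C_in[1 − (τ₁ e^(−t/τ₁) − τ₂ e^(−t/τ₂))/(τ₁ − τ₂)].
At t = 85.8: e^(−t/τ₁) = 0.11427, e^(−t/τ₂) = 0.019666.
C₂ = 0.701·[1 − (39.554·0.11427 − 21.838·0.019666)/(17.716)] = 0.701·0.76911 = 0.53914 mg/L.

0.539 mg/L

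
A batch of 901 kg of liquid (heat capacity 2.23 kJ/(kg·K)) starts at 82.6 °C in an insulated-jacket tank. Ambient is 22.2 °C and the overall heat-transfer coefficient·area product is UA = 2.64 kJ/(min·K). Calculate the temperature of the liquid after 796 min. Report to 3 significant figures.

First-law balance (no shaft work): M c_p dT/dt = −UA(T − T_amb).
dT/dt = (T_ss − T)/τ with T_ss = T_amb = 22.200 °C, τ = M c_p/UA = 901·2.23/2.64 = 761.07 min.
Integrating: T(t) = T_ss + (T₀ − T_ss) e^(−t/τ).
T(796) = 22.200 + (60.400)·0.35138 = 43.423 °C.

43.4 °C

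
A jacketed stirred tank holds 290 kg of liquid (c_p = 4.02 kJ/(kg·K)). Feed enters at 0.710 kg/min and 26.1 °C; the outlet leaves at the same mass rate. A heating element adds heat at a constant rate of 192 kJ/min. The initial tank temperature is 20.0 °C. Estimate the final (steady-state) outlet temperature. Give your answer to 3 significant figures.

93.4 °C

M c_p dT/dt = ṁ c_p (T_in − T) + Q̇.
At steady state dT/dt = 0 ⇒ T_ss = T_in + Q̇/(ṁ c_p) = 26.1 + 192/(0.710·4.02) = 93.369 °C.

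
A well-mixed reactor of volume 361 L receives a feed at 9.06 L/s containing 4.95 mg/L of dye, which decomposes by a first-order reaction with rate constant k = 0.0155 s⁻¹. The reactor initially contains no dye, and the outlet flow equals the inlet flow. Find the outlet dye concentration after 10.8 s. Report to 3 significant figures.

V dC/dt = Q(C_in − C) − k V C.
This is linear with rate a = Q/V + k = 0.040597 s⁻¹.
C_ss = Q C_in/(Q + kV) = 3.0601 mg/L; C(t) = C_ss + (C₀ − C_ss) e^(−a t).
C(10.8) = 3.0601 + (-3.0601)·e^(−0.040597·10.8) = 3.0601 + (-3.0601)·0.64504 = 1.0862 mg/L.

1.09 mg/L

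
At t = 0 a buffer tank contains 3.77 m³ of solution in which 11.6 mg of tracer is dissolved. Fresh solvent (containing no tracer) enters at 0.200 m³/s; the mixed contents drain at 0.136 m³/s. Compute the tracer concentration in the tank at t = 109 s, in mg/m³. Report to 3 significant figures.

0.117 mg/m³

Let m(t) be the amount of tracer. Volume: V(t) = V₀ + (Q_in − Q_out) t = 3.77 + 0.064000 t; V(109) = 10.746 m³.
Solute balance: dm/dt = 0 − Q_out C = −Q_out m/V(t).
dm/m = −Q_out dt/(V₀ + 0.064000 t); integrating gives ln(m/m₀) = −(Q_out/(Q_in−Q_out)) ln(V/V₀).
m = m₀ (V₀/V)^(Q_out/(Q_in−Q_out)) = 11.6 × (3.77/10.746)^(2.1250) = 1.2525 mg.
C = m/V = 1.2525/10.746 = 0.11656 mg/m³.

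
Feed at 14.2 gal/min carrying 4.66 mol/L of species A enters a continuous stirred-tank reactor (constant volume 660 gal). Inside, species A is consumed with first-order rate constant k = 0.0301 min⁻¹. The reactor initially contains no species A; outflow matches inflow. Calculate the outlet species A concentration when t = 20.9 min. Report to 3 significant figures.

Accumulation = in − out − consumed: V dC/dt = Q C_in − Q C − k V C.
This is linear with rate a = Q/V + k = 0.051615 min⁻¹.
C_ss = Q C_in/(Q + kV) = 1.9425 mol/L; C(t) = C_ss + (C₀ − C_ss) e^(−a t).
C(20.9) = 1.9425 + (-1.9425)·e^(−0.051615·20.9) = 1.9425 + (-1.9425)·0.34002 = 1.2820 mol/L.

1.28 mol/L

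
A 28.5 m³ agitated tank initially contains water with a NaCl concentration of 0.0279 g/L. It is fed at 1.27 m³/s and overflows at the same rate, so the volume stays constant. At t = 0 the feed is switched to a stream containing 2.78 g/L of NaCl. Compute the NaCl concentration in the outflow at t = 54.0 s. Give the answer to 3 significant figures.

Unsteady species balance (constant V, well mixed): V dC/dt = Q(C_in − C).
Rewrite as dC/dt + C/τ = C_in/τ, τ = V/Q = 22.441 s.
C approaches C_in exponentially: C(t) = C_in + (C₀ − C_in) e^(−t/τ).
C(54.0) = 2.78 + (0.0279 − 2.78)·e^(−54.0/22.441) = 2.78 + (-2.7521)·0.090147 = 2.5319 g/L.

2.53 g/L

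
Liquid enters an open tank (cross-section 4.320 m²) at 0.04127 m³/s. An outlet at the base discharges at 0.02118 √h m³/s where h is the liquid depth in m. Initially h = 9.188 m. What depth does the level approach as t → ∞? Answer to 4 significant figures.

3.797 m

Level balance: A dh/dt = 0.04127 − 0.02118 √h. Setting dh/dt = 0:
Q_in = 0.02118 √h_ss ⇒ √h_ss = 0.04127/0.02118 = 1.94854.
h_ss = 1.94854² = 3.79679 m. (Since h₀ = 9.188 m > h_ss, the level will fall toward this value.)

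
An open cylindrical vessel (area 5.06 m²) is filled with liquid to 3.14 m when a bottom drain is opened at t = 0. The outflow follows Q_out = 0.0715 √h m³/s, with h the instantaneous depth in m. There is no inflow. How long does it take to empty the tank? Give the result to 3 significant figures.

With no inflow, A dh/dt = −0.0715 √h.
Separate and integrate: 2(√h − √h₀) = −(0.0715/A) t.
Set h = 0: 2√h₀ = (0.0715/A) t_empty ⇒ t_empty = 2A√h₀/0.0715.
t_empty = 2·5.06·√3.14/0.0715 = 10.120·1.7720/0.0715 = 250.81 s.

251 s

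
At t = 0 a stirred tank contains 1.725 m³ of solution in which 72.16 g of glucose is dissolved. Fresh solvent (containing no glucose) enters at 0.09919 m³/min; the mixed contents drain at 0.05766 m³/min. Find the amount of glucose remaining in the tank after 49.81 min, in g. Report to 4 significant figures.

24.16 g

Total volume: dV/dt = Q_in − Q_out = 0.0415300 m³/min, so V(t) = 1.725 + 0.0415300 t and V(49.81) = 3.79361 m³.
No glucose enters, so dm/dt = −Q_out · (m/V).
dm/m = −Q_out dt/(V₀ + 0.0415300 t); integrating gives ln(m/m₀) = −(Q_out/(Q_in−Q_out)) ln(V/V₀).
m = m₀ (V₀/V)^(Q_out/(Q_in−Q_out)) = 72.16 × (1.725/3.79361)^(1.38839) = 24.1602 g.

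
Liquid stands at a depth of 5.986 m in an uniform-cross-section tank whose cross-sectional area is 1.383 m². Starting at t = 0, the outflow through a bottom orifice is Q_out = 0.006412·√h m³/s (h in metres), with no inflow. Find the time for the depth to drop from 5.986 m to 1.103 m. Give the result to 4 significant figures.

602.4 s

Volume balance on the tank: A dh/dt = −0.006412 √h.
Separate and integrate: 2(√h − √h₀) = −(0.006412/A) t.
t = 2A(√h₀ − √h)/0.006412 = 2·1.383·(√5.986 − √1.103)/0.006412
  = 2.76600 × (2.44663 − 1.05024) / 0.006412 = 602.374 s.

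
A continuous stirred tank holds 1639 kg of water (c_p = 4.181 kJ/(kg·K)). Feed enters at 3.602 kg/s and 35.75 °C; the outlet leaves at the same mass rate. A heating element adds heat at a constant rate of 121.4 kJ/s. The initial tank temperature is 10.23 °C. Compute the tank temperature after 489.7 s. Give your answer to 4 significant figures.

32.36 °C

Unsteady energy balance on the tank contents: M c_p dT/dt = ṁ c_p (T_in − T) + 121.4.
Rearrange: dT/dt = (T_ss − T)/τ with τ = M/ṁ = 455.025 s and T_ss = T_in + Q̇/(ṁ c_p) = 43.8111 °C.
This is linear first-order; T(t) = T_ss + (T₀ − T_ss) e^(−t/τ).
T(489.7) = 43.8111 + (-33.5811)·e^(−489.7/455.025) = 43.8111 + (-33.5811)·0.340887 = 32.3638 °C.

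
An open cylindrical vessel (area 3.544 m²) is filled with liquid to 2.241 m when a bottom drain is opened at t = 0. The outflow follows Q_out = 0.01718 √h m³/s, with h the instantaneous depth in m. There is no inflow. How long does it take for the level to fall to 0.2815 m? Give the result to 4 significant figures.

Mass balance (ρ constant): A dh/dt = −0.01718 √h.
This is separable: 2 d(√h)/dt = −0.01718/A, so √h = √h₀ − (0.01718/(2A)) t.
t = 2A(√h₀ − √h)/0.01718 = 2·3.544·(√2.241 − √0.2815)/0.01718
  = 7.08800 × (1.49700 − 0.530566) / 0.01718 = 398.723 s.

398.7 s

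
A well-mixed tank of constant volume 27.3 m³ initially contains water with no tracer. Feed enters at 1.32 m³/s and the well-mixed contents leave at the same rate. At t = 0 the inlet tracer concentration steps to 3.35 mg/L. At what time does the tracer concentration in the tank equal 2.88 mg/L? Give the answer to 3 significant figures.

Species balance on the tank: V dC/dt = Q(C_in − C), so τ = V/Q = 20.682 s.
C(t) = C_in + (C₀ − C_in) e^(−t/τ). Set C = 2.88 and solve for t:
e^(−t/τ) = (C − C_in)/(C₀ − C_in) = (2.88 − 3.35)/(0 − 3.35) = 0.14030
t = −τ ln(…) = 20.682 × 1.9640 = 40.619 s.

40.6 s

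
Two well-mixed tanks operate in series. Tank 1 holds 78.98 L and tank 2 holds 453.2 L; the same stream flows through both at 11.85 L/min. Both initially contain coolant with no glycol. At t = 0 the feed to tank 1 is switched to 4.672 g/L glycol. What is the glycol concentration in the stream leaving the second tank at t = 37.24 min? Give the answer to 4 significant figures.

2.539 g/L

Time constants: τᵢ = Vᵢ/Q for each well-mixed tank.
τ₁ = 78.98/11.85 = 6.66498 min; τ₂ = 453.2/11.85 = 38.2447 min.
Solving the cascade with C₁(0)=C₂(0)=0 gives C₂(t) = C_in[1 − (τ₁ e^(−t/τ₁) − τ₂ e^(−t/τ₂))/(τ₁ − τ₂)].
At t = 37.24: e^(−t/τ₁) = 0.00374470, e^(−t/τ₂) = 0.377672.
C₂ = 4.672·[1 − (6.66498·0.00374470 − 38.2447·0.377672)/(-31.5797)] = 4.672·0.543410 = 2.53881 g/L.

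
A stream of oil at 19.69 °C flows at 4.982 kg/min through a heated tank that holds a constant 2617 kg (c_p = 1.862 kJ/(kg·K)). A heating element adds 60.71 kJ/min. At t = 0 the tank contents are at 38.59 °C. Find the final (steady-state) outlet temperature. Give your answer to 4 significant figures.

Heat balance on the well-mixed liquid: M c_p dT/dt = ṁ c_p (T_in − T) + 60.71.
At steady state dT/dt = 0 ⇒ T_ss = T_in + Q̇/(ṁ c_p) = 19.69 + 60.71/(4.982·1.862) = 26.2345 °C.

26.23 °C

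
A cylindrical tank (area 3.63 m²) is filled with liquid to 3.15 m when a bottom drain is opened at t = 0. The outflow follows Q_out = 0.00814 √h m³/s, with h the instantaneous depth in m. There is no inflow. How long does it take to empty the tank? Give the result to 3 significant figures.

1580 s

A dh/dt = −Q_out = −0.00814 √h.
This is separable: 2 d(√h)/dt = −0.00814/A, so √h = √h₀ − (0.00814/(2A)) t.
Set h = 0: 2√h₀ = (0.00814/A) t_empty ⇒ t_empty = 2A√h₀/0.00814.
t_empty = 2·3.63·√3.15/0.00814 = 7.2600·1.7748/0.00814 = 1583.0 s.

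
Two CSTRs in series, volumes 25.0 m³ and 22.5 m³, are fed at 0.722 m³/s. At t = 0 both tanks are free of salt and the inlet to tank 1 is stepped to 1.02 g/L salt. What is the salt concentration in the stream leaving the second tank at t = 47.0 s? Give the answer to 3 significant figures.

0.427 g/L

Time constants: τᵢ = Vᵢ/Q for each well-mixed tank.
τ₁ = 25.0/0.722 = 34.626 s; τ₂ = 22.5/0.722 = 31.163 s.
Solving the cascade with C₁(0)=C₂(0)=0 gives C₂(t) = C_in[1 − (τ₁ e^(−t/τ₁) − τ₂ e^(−t/τ₂))/(τ₁ − τ₂)].
At t = 47.0: e^(−t/τ₁) = 0.25734, e^(−t/τ₂) = 0.22131.
C₂ = 1.02·[1 − (34.626·0.25734 − 31.163·0.22131)/(3.4626)] = 1.02·0.41842 = 0.42679 g/L.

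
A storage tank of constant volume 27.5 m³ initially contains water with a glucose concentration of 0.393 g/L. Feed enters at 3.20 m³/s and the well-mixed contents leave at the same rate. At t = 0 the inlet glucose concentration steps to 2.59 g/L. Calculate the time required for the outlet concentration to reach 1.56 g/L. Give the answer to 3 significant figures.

Mass balance on the solute (V constant): V dC/dt = Q(C_in − C), so τ = V/Q = 8.5938 s.
C(t) = C_in + (C₀ − C_in) e^(−t/τ). Set C = 1.56 and solve for t:
e^(−t/τ) = (C − C_in)/(C₀ − C_in) = (1.56 − 2.59)/(0.393 − 2.59) = 0.46882
t = −τ ln(…) = 8.5938 × 0.75753 = 6.5101 s.

6.51 s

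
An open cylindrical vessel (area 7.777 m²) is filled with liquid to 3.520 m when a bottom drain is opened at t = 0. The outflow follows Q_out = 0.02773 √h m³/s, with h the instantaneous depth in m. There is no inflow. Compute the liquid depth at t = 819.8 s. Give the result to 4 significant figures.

A dh/dt = −Q_out = −0.02773 √h.
∫ h^(−1/2) dh = −(0.02773/A) ∫ dt, giving 2√h = 2√h₀ − (0.02773/A) t.
√h = √3.520 − 0.02773·819.8/(2·7.777) = 1.87617 − 1.46156 = 0.414610.
h = 0.414610² = 0.171901 m.

0.1719 m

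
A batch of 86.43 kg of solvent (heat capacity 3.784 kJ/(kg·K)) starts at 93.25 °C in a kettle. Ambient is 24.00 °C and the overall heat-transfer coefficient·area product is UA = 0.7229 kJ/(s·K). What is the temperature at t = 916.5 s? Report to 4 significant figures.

M c_p dT/dt = −UA(T − T_amb).
dT/dt = (T_ss − T)/τ with T_ss = T_amb = 24.0000 °C, τ = M c_p/UA = 86.43·3.784/0.7229 = 452.415 s.
This is linear first-order; T(t) = T_ss + (T₀ − T_ss) e^(−t/τ).
T(916.5) = 24.0000 + (69.2500)·0.131889 = 33.1333 °C.

33.13 °C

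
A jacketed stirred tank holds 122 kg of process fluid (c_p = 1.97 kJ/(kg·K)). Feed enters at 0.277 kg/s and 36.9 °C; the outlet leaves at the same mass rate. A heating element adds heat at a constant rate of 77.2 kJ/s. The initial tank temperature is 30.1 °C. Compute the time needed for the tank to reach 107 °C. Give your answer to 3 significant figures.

Energy balance: M c_p dT/dt = ṁ c_p (T_in − T) + 77.2.
τ = M/ṁ = 440.43 s; T_ss = T_in + Q̇/(ṁ c_p) = 178.37 °C.
T(t) = T_ss + (T₀ − T_ss) e^(−t/τ). Set T = 107:
e^(−t/τ) = (107 − 178.37)/(30.1 − 178.37) = 0.48136
t = −440.43 · ln(0.48136) = 322.02 s.

322 s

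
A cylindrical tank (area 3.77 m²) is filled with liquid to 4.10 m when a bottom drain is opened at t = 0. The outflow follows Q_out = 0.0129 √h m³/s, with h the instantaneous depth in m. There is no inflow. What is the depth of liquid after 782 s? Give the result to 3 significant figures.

0.472 m

With no inflow, A dh/dt = −0.0129 √h.
This is separable: 2 d(√h)/dt = −0.0129/A, so √h = √h₀ − (0.0129/(2A)) t.
√h = √4.10 − 0.0129·782/(2·3.77) = 2.0248 − 1.3379 = 0.68694.
h = 0.68694² = 0.47189 m.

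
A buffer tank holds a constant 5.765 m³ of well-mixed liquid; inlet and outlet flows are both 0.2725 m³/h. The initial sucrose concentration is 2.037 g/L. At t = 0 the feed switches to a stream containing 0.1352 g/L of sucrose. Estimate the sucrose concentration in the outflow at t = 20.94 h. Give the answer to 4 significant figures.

Species balance on the tank: V dC/dt = Q(C_in − C).
Time constant τ = V/Q = 5.765/0.2725 = 21.1560 h.
Solution: C(t) = C_in + (C₀ − C_in) e^(−t/τ).
C(20.94) = 0.1352 + (2.037 − 0.1352)·e^(−20.94/21.1560) = 0.1352 + (1.90180)·0.371654 = 0.842012 g/L.

0.8420 g/L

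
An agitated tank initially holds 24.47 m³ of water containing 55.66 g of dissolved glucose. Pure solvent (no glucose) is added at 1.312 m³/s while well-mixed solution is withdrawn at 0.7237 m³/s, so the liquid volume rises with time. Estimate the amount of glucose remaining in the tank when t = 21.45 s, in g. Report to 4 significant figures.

Total volume: dV/dt = Q_in − Q_out = 0.588300 m³/s, so V(t) = 24.47 + 0.588300 t and V(21.45) = 37.0890 m³.
No glucose enters, so dm/dt = −Q_out · (m/V).
dm/m = −Q_out dt/(V₀ + 0.588300 t); integrating gives ln(m/m₀) = −(Q_out/(Q_in−Q_out)) ln(V/V₀).
m = m₀ (V₀/V)^(Q_out/(Q_in−Q_out)) = 55.66 × (24.47/37.0890)^(1.23015) = 33.3705 g.

33.37 g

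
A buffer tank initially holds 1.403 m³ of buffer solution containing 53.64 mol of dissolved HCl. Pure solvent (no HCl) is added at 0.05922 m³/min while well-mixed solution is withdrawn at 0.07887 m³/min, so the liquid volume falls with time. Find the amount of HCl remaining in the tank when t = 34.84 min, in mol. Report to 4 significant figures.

Let m(t) be the amount of HCl. Volume: V(t) = V₀ + (Q_in − Q_out) t = 1.403 − 0.0196500 t; V(34.84) = 0.718394 m³.
Solute balance: dm/dt = 0 − Q_out C = −Q_out m/V(t).
dm/m = −Q_out dt/(V₀ − 0.0196500 t); integrating gives ln(m/m₀) = −(Q_out/(Q_in−Q_out)) ln(V/V₀).
m = m₀ (V₀/V)^(Q_out/(Q_in−Q_out)) = 53.64 × (1.403/0.718394)^(-4.01374) = 3.65355 mol.

3.654 mol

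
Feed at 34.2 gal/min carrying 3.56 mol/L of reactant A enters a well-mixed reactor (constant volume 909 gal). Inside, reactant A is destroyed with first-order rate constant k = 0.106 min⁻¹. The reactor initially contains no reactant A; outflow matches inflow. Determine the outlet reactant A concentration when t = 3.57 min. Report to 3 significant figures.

V dC/dt = Q(C_in − C) − k V C.
dC/dt = (Q/V) C_in − (Q/V + k) C; effective rate a = Q/V + k = 0.037624 + 0.106 = 0.14362 min⁻¹.
C_ss = Q C_in/(Q + kV) = 0.93258 mol/L; C(t) = C_ss + (C₀ − C_ss) e^(−a t).
C(3.57) = 0.93258 + (-0.93258)·e^(−0.14362·3.57) = 0.93258 + (-0.93258)·0.59885 = 0.37410 mol/L.

0.374 mol/L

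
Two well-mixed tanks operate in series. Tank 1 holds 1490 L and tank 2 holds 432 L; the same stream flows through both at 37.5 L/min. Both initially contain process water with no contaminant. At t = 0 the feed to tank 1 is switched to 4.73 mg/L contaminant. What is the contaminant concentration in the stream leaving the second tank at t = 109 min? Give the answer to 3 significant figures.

Each tank obeys Vᵢ dCᵢ/dt = Q(Cᵢ₋₁ − Cᵢ), so τᵢ = Vᵢ/Q.
τ₁ = 1490/37.5 = 39.733 min; τ₂ = 432/37.5 = 11.520 min.
Tank 1: C₁ = C_in(1 − e^(−t/τ₁)). Tank 2 (τ₁ ≠ τ₂): C₂ = C_in[1 − (τ₁ e^(−t/τ₁) − τ₂ e^(−t/τ₂))/(τ₁ − τ₂)].
At t = 109: e^(−t/τ₁) = 0.064358, e^(−t/τ₂) = 7.7766e-05.
C₂ = 4.73·[1 − (39.733·0.064358 − 11.520·7.7766e-05)/(28.213)] = 4.73·0.90939 = 4.3014 mg/L.

4.30 mg/L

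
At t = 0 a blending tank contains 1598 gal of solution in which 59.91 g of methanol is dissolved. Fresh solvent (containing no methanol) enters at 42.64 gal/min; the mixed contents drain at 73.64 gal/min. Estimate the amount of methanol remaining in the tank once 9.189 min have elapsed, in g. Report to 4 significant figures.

Let m(t) be the amount of methanol. Volume: V(t) = V₀ + (Q_in − Q_out) t = 1598 − 31.0000 t; V(9.189) = 1313.14 gal.
Solute balance: dm/dt = 0 − Q_out C = −Q_out m/V(t).
dm/m = −Q_out dt/(V₀ − 31.0000 t); integrating gives ln(m/m₀) = −(Q_out/(Q_in−Q_out)) ln(V/V₀).
m = m₀ (V₀/V)^(Q_out/(Q_in−Q_out)) = 59.91 × (1598/1313.14)^(-2.37548) = 37.5796 g.

37.58 g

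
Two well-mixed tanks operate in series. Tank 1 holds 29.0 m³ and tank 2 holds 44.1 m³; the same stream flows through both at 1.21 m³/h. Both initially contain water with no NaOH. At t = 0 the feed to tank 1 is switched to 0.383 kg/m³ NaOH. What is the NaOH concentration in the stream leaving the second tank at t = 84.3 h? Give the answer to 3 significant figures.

Time constants: τᵢ = Vᵢ/Q for each well-mixed tank.
τ₁ = 29.0/1.21 = 23.967 h; τ₂ = 44.1/1.21 = 36.446 h.
Tank 1: C₁ = C_in(1 − e^(−t/τ₁)). Tank 2 (τ₁ ≠ τ₂): C₂ = C_in[1 − (τ₁ e^(−t/τ₁) − τ₂ e^(−t/τ₂))/(τ₁ − τ₂)].
At t = 84.3: e^(−t/τ₁) = 0.029678, e^(−t/τ₂) = 0.098965.
C₂ = 0.383·[1 − (23.967·0.029678 − 36.446·0.098965)/(-12.479)] = 0.383·0.76797 = 0.29413 kg/m³.

0.294 kg/m³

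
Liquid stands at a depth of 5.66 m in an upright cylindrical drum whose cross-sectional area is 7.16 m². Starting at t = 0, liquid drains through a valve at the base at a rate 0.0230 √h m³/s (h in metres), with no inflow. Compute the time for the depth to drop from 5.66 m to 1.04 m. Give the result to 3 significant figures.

846 s

Mass balance (ρ constant): A dh/dt = −0.0230 √h.
∫ h^(−1/2) dh = −(0.0230/A) ∫ dt, giving 2√h = 2√h₀ − (0.0230/A) t.
t = 2A(√h₀ − √h)/0.0230 = 2·7.16·(√5.66 − √1.04)/0.0230
  = 14.320 × (2.3791 − 1.0198) / 0.0230 = 846.29 s.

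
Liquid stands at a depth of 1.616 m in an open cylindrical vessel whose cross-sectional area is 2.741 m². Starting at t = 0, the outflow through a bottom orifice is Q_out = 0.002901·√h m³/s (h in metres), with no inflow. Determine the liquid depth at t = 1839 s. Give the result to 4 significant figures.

A dh/dt = −Q_out = −0.002901 √h.
∫ h^(−1/2) dh = −(0.002901/A) ∫ dt, giving 2√h = 2√h₀ − (0.002901/A) t.
√h = √1.616 − 0.002901·1839/(2·2.741) = 1.27122 − 0.973174 = 0.298046.
h = 0.298046² = 0.0888314 m.

0.08883 m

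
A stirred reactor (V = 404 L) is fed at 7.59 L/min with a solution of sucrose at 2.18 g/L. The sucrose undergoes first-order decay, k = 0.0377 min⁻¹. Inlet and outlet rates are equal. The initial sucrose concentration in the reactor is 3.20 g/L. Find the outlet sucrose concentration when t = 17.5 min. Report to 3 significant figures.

Accumulation = in − out − consumed: V dC/dt = Q C_in − Q C − k V C.
dC/dt = (Q/V) C_in − (Q/V + k) C; effective rate a = Q/V + k = 0.018787 + 0.0377 = 0.056487 min⁻¹.
C_ss = Q C_in/(Q + kV) = 0.72505 g/L; C(t) = C_ss + (C₀ − C_ss) e^(−a t).
C(17.5) = 0.72505 + (2.4750)·e^(−0.056487·17.5) = 0.72505 + (2.4750)·0.37213 = 1.6460 g/L.

1.65 g/L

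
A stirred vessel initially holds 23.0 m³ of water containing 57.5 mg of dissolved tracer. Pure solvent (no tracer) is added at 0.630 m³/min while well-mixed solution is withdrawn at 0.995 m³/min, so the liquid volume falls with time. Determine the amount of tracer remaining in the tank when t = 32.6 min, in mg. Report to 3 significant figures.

Let m(t) be the amount of tracer. Volume: V(t) = V₀ + (Q_in − Q_out) t = 23.0 − 0.36500 t; V(32.6) = 11.101 m³.
Solute balance: dm/dt = 0 − Q_out C = −Q_out m/V(t).
Separate: dm/m = −Q_out dt/V(t) ⇒ ln(m/m₀) = −(Q_out/(Q_in−Q_out)) ln(V/V₀).
m = m₀ (V₀/V)^(Q_out/(Q_in−Q_out)) = 57.5 × (23.0/11.101)^(-2.7260) = 7.8931 mg.

7.89 mg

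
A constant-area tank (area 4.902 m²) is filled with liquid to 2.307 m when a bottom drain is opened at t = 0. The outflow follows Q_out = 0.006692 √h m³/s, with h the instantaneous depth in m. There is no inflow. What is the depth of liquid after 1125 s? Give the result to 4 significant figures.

Volume balance on the tank: A dh/dt = −0.006692 √h.
Separate and integrate: 2(√h − √h₀) = −(0.006692/A) t.
√h = √2.307 − 0.006692·1125/(2·4.902) = 1.51888 − 0.767901 = 0.750980.
h = 0.750980² = 0.563971 m.

0.5640 m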